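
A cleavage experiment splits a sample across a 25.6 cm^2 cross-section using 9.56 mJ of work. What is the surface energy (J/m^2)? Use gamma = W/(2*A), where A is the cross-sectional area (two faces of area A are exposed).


Convert: A = 25.6 cm^2 = 0.00256 m^2, W = 9.56 mJ = 0.00956 J
Cleaving exposes two faces of area A, so total new surface = 2*A and gamma = W / (2*A)
gamma = 0.00956 / (2 * 0.00256)
gamma = 1.867 J/m^2

1.867


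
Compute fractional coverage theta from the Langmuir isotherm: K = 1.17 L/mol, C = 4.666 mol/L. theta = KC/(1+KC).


Langmuir isotherm: theta = K*C / (1 + K*C)
K*C = 1.17 * 4.666 = 5.45922
theta = 5.45922 / (1 + 5.45922) = 5.45922 / 6.45922
theta = 0.8452

0.8452


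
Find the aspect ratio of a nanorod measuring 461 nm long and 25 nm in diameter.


Aspect ratio AR = length / diameter
AR = 461 / 25
AR = 18.44

18.44


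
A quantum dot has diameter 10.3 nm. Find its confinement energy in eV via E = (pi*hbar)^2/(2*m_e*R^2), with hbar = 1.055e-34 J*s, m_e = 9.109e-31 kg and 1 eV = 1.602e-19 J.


Radius R = 10.3/2 = 5.15 nm = 5.15e-09 m
E = (pi * 1.055e-34)^2 / (2 * 9.109e-31 * (5.15e-09)^2)
E(J) = 2.27347e-21
E = E(J) / 1.602e-19 = 0.0142 eV

0.0142


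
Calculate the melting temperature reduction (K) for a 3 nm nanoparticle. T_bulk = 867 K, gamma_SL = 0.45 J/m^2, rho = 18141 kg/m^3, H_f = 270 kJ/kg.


Radius R = 3/2 = 1.5 nm = 1.5e-09 m
Convert H_f = 270 kJ/kg = 270000 J/kg
dT = 2 * gamma_SL * T_bulk / (rho * H_f * R)
dT = 2 * 0.45 * 867 / (18141 * 270000 * 1.5e-09)
dT = 106.2 K

106.2


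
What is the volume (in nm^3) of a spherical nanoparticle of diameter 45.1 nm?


Radius r = 45.1/2 = 22.55 nm
Volume V = (4/3) * pi * r^3
V = (4/3) * pi * (22.55)^3
V = 48031.73 nm^3

48031.73


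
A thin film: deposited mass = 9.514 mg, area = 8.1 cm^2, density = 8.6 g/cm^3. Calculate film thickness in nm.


Convert: m = 9.514 mg = 9.5140e-06 kg, A = 8.1 cm^2 = 8.1000e-04 m^2, rho = 8.6 g/cm^3 = 8600 kg/m^3
t = m / (A * rho)
t = 9.5140e-06 / (8.1000e-04 * 8600)
t = 1.3658e-06 m = 1365.8 nm

1365.8


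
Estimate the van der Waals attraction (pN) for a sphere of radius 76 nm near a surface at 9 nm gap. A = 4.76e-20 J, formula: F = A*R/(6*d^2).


Convert to SI: R = 76 nm = 7.6e-08 m, d = 9 nm = 9e-09 m
F = A * R / (6 * d^2)
F = 4.76e-20 * 7.6e-08 / (6 * (9e-09)^2)
F = 7.44362e-12 N = 7.444 pN

7.444


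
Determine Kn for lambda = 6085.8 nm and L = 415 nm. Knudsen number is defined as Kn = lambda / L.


Knudsen number Kn = lambda / L
Kn = 6085.8 / 415
Kn = 14.6646

14.6646


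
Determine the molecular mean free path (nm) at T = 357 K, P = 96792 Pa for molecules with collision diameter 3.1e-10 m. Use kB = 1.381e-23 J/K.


Mean free path: lambda = kB*T / (sqrt(2) * pi * d^2 * P)
lambda = 1.381e-23 * 357 / (sqrt(2) * pi * (3.1e-10)^2 * 96792)
lambda = 1.19298e-07 m
lambda = 119.3 nm

119.3


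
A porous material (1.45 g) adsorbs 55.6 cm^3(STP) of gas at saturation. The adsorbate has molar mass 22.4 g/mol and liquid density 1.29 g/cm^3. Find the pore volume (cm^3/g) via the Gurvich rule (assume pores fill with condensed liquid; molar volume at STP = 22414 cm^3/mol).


Moles adsorbed n = V_ads / 22414 = 55.6 / 22414 = 2.480592e-03 mol
Liquid volume V_liq = n * M / rho_liq = 2.480592e-03 * 22.4 / 1.29 = 0.04307 cm^3
Specific pore volume V_pore = V_liq / m_sample = 0.04307 / 1.45
V_pore = 0.0297 cm^3/g

0.0297


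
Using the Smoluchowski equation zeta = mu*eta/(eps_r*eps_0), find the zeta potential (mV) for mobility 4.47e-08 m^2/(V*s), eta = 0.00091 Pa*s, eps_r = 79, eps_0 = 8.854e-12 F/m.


Smoluchowski equation: zeta = mu * eta / (eps_r * eps_0)
zeta = 4.47e-08 * 0.00091 / (79 * 8.854e-12)
zeta = 0.058154 V = 58.15 mV

58.15


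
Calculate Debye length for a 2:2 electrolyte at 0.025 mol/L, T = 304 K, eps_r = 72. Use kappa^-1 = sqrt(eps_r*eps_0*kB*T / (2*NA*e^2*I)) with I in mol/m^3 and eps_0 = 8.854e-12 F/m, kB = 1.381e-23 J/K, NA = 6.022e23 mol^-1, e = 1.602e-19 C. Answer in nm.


Ionic strength I = 0.025 * 2^2 * 1000 = 100 mol/m^3
kappa^-1 = sqrt(72 * 8.854e-12 * 1.381e-23 * 304 / (2 * 6.022e23 * (1.602e-19)^2 * 100))
kappa^-1 = 0.931 nm

0.931


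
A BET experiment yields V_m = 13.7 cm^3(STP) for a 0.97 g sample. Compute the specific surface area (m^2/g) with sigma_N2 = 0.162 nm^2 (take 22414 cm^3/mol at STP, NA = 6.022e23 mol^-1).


Number of moles in monolayer = V_m / 22414 = 13.7 / 22414 = 0.00061123
Number of molecules = moles * NA = 0.00061123 * 6.022e23
SA = molecules * sigma / mass
SA = (13.7 / 22414) * 6.022e23 * 0.162e-18 / 0.97
SA = 61.5 m^2/g

61.5


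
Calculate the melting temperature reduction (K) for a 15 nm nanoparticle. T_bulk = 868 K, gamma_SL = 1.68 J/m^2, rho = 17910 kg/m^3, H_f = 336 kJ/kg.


Radius R = 15/2 = 7.5 nm = 7.5e-09 m
Convert H_f = 336 kJ/kg = 336000 J/kg
dT = 2 * gamma_SL * T_bulk / (rho * H_f * R)
dT = 2 * 1.68 * 868 / (17910 * 336000 * 7.5e-09)
dT = 64.6 K

64.6


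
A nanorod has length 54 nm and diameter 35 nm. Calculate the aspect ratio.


Aspect ratio AR = length / diameter
AR = 54 / 35
AR = 1.54

1.54


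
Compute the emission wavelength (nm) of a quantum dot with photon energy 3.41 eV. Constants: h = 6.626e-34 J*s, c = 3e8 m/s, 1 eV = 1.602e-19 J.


Convert energy: E = 3.41 eV = 3.41 * 1.602e-19 = 5.46282e-19 J
lambda = h*c / E = 6.626e-34 * 3e8 / 5.46282e-19
lambda = 3.63878e-07 m = 363.9 nm

363.9


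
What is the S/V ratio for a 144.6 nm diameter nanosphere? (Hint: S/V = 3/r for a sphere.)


Radius r = 144.6/2 = 72.3 nm
S/V = 3 / r = 3 / 72.3
S/V = 0.0415 nm^-1

0.0415


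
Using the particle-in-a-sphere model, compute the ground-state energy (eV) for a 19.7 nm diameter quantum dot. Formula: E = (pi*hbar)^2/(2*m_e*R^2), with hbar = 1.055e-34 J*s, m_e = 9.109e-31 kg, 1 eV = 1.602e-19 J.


Radius R = 19.7/2 = 9.85 nm = 9.85e-09 m
E = (pi * 1.055e-34)^2 / (2 * 9.109e-31 * (9.85e-09)^2)
E(J) = 6.21486e-22
E = E(J) / 1.602e-19 = 0.0039 eV

0.0039


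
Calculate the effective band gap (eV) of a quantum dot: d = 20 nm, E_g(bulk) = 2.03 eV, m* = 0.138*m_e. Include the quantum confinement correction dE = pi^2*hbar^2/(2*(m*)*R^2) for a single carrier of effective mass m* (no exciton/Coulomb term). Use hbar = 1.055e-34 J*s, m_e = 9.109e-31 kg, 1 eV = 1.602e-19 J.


Radius R = 20/2 nm = 1e-08 m
Confinement energy dE = pi^2 * hbar^2 / (2 * m_eff * m_e * R^2)
dE = pi^2 * (1.055e-34)^2 / (2 * 0.138 * 9.109e-31 * (1e-08)^2) J, divided by 1.602e-19 J/eV
dE = 0.0273 eV
Total band gap = E_g(bulk) + dE = 2.03 + 0.0273 = 2.0573 eV

2.0573


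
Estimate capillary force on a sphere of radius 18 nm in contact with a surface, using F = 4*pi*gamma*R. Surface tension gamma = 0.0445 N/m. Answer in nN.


Convert radius: R = 18 nm = 1.8e-08 m
F = 4 * pi * gamma * R
F = 4 * pi * 0.0445 * 1.8e-08
F = 1.00657e-08 N = 10.0657 nN

10.0657


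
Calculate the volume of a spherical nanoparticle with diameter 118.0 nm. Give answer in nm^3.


Radius r = 118.0/2 = 59 nm
Volume V = (4/3) * pi * r^3
V = (4/3) * pi * (59)^3
V = 860289.54 nm^3

860289.54


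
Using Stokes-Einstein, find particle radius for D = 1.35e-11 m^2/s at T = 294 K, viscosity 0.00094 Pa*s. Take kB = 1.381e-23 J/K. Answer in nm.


Stokes-Einstein: R = kB*T / (6*pi*eta*D)
R = 1.381e-23 * 294 / (6 * pi * 0.00094 * 1.35e-11)
R = 1.69738e-08 m = 16.97 nm

16.97


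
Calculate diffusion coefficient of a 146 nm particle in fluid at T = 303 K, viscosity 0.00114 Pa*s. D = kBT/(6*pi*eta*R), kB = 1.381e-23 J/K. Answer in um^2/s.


Radius R = 146/2 = 73 nm = 7.3e-08 m
D = kB*T / (6*pi*eta*R)
D = 1.381e-23 * 303 / (6 * pi * 0.00114 * 7.3e-08)
D = 2.66752e-12 m^2/s = 2.668 um^2/s

2.668


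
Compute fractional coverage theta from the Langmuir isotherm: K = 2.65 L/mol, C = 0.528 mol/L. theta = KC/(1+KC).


Langmuir isotherm: theta = K*C / (1 + K*C)
K*C = 2.65 * 0.528 = 1.3992
theta = 1.3992 / (1 + 1.3992) = 1.3992 / 2.3992
theta = 0.5832

0.5832


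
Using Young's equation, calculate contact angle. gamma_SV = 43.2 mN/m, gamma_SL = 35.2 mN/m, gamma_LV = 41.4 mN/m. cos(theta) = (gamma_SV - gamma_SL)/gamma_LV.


cos(theta) = (gamma_SV - gamma_SL) / gamma_LV
cos(theta) = (43.2 - 35.2) / 41.4
cos(theta) = 0.193237
theta = arccos(0.193237) = 78.86 degrees

78.86


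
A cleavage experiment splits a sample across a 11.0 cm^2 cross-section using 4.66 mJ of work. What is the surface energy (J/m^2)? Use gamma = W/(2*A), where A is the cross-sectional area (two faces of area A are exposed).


Convert: A = 11.0 cm^2 = 0.0011 m^2, W = 4.66 mJ = 0.00466 J
Cleaving exposes two faces of area A, so total new surface = 2*A and gamma = W / (2*A)
gamma = 0.00466 / (2 * 0.0011)
gamma = 2.118 J/m^2

2.118


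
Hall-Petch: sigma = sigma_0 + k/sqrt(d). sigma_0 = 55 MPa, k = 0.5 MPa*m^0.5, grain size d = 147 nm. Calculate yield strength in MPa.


d = 147 nm = 1.47e-07 m
sqrt(d) = 0.0003834058
Hall-Petch contribution = k / sqrt(d) = 0.5 / 0.0003834058 = 1304.1 MPa
sigma = sigma_0 + k/sqrt(d) = 55 + 1304.1 = 1359.1 MPa

1359.1


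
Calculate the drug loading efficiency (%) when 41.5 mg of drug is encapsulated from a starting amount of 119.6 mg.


Drug loading efficiency = (drug loaded / drug initial) * 100
DLE = 41.5 / 119.6 * 100
DLE = 0.347 * 100
DLE = 34.7%

34.7


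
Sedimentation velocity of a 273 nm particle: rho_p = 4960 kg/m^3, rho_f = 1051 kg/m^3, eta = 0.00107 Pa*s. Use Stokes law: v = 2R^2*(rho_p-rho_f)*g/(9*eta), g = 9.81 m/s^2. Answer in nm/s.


Radius R = 273/2 nm = 1.365e-07 m
Density difference = 4960 - 1051 = 3909 kg/m^3
v = 2 * R^2 * (rho_p - rho_f) * g / (9 * eta)
v = 2 * (1.365e-07)^2 * 3909 * 9.81 / (9 * 0.00107)
v = 1.4839e-07 m/s = 148.3897 nm/s

148.3897


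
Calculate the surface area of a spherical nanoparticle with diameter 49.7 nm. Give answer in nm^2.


Radius r = 49.7/2 = 24.85 nm
Surface area SA = 4 * pi * r^2
SA = 4 * pi * (24.85)^2
SA = 7760.02 nm^2

7760.02


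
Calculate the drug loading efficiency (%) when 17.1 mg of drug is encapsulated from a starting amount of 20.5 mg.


Drug loading efficiency = (drug loaded / drug initial) * 100
DLE = 17.1 / 20.5 * 100
DLE = 0.8341 * 100
DLE = 83.41%

83.41


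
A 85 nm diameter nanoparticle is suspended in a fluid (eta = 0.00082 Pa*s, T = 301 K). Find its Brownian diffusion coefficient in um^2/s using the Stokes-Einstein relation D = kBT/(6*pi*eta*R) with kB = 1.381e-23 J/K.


Radius R = 85/2 = 42.5 nm = 4.25e-08 m
D = kB*T / (6*pi*eta*R)
D = 1.381e-23 * 301 / (6 * pi * 0.00082 * 4.25e-08)
D = 6.32785e-12 m^2/s = 6.328 um^2/s

6.328


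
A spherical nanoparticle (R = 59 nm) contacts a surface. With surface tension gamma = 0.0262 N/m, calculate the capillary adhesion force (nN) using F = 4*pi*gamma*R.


Convert radius: R = 59 nm = 5.9e-08 m
F = 4 * pi * gamma * R
F = 4 * pi * 0.0262 * 5.9e-08
F = 1.94251e-08 N = 19.4251 nN

19.4251


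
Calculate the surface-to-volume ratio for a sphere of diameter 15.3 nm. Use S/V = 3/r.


Radius r = 15.3/2 = 7.65 nm
S/V = 3 / r = 3 / 7.65
S/V = 0.3922 nm^-1

0.3922


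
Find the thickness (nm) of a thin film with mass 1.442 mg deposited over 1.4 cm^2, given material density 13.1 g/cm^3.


Convert: m = 1.442 mg = 1.4420e-06 kg, A = 1.4 cm^2 = 1.4000e-04 m^2, rho = 13.1 g/cm^3 = 13100 kg/m^3
t = m / (A * rho)
t = 1.4420e-06 / (1.4000e-04 * 13100)
t = 7.8626e-07 m = 786.3 nm

786.3


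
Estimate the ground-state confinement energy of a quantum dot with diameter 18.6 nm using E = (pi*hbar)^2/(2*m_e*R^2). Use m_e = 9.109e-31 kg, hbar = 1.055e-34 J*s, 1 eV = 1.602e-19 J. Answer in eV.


Radius R = 18.6/2 = 9.3 nm = 9.3e-09 m
E = (pi * 1.055e-34)^2 / (2 * 9.109e-31 * (9.3e-09)^2)
E(J) = 6.97169e-22
E = E(J) / 1.602e-19 = 0.0044 eV

0.0044


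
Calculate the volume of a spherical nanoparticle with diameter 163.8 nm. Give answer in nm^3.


Radius r = 163.8/2 = 81.9 nm
Volume V = (4/3) * pi * r^3
V = (4/3) * pi * (81.9)^3
V = 2301125.55 nm^3

2301125.55


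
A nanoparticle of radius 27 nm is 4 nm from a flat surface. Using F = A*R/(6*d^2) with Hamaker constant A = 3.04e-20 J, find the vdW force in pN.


Convert to SI: R = 27 nm = 2.7e-08 m, d = 4 nm = 4e-09 m
F = A * R / (6 * d^2)
F = 3.04e-20 * 2.7e-08 / (6 * (4e-09)^2)
F = 8.55e-12 N = 8.55 pN

8.55


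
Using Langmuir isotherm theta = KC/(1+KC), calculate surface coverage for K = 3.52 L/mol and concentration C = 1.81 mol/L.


Langmuir isotherm: theta = K*C / (1 + K*C)
K*C = 3.52 * 1.81 = 6.3712
theta = 6.3712 / (1 + 6.3712) = 6.3712 / 7.3712
theta = 0.8643

0.8643


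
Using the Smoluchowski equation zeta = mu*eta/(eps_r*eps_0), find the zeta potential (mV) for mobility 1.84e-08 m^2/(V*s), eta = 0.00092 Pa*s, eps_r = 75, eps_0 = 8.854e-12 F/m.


Smoluchowski equation: zeta = mu * eta / (eps_r * eps_0)
zeta = 1.84e-08 * 0.00092 / (75 * 8.854e-12)
zeta = 0.025492 V = 25.49 mV

25.49


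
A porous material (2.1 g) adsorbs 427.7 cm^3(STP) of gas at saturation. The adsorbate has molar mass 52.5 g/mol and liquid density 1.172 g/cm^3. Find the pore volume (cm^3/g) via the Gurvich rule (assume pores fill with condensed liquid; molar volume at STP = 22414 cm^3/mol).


Moles adsorbed n = V_ads / 22414 = 427.7 / 22414 = 1.908182e-02 mol
Liquid volume V_liq = n * M / rho_liq = 1.908182e-02 * 52.5 / 1.172 = 0.85477 cm^3
Specific pore volume V_pore = V_liq / m_sample = 0.85477 / 2.1
V_pore = 0.407 cm^3/g

0.407


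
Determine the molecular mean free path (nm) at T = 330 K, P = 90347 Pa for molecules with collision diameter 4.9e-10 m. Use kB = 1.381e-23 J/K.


Mean free path: lambda = kB*T / (sqrt(2) * pi * d^2 * P)
lambda = 1.381e-23 * 330 / (sqrt(2) * pi * (4.9e-10)^2 * 90347)
lambda = 4.72865e-08 m
lambda = 47.29 nm

47.29


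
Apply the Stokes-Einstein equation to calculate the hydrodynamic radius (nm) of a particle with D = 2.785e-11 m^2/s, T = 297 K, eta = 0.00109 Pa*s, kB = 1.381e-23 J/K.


Stokes-Einstein: R = kB*T / (6*pi*eta*D)
R = 1.381e-23 * 297 / (6 * pi * 0.00109 * 2.785e-11)
R = 7.16799e-09 m = 7.17 nm

7.17


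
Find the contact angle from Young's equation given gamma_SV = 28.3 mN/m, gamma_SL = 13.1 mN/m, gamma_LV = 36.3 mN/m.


cos(theta) = (gamma_SV - gamma_SL) / gamma_LV
cos(theta) = (28.3 - 13.1) / 36.3
cos(theta) = 0.418733
theta = arccos(0.418733) = 65.25 degrees

65.25


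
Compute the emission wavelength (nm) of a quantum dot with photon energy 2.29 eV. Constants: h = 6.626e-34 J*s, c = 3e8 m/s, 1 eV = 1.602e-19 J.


Convert energy: E = 2.29 eV = 2.29 * 1.602e-19 = 3.66858e-19 J
lambda = h*c / E = 6.626e-34 * 3e8 / 3.66858e-19
lambda = 5.41845e-07 m = 541.8 nm

541.8


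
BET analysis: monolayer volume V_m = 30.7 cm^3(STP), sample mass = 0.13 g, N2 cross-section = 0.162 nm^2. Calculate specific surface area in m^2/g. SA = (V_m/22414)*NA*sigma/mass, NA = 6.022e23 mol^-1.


Number of moles in monolayer = V_m / 22414 = 30.7 / 22414 = 0.00136968
Number of molecules = moles * NA = 0.00136968 * 6.022e23
SA = molecules * sigma / mass
SA = (30.7 / 22414) * 6.022e23 * 0.162e-18 / 0.13
SA = 1027.9 m^2/g

1027.9


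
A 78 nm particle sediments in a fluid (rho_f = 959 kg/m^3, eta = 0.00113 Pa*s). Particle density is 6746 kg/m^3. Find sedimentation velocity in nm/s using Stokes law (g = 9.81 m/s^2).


Radius R = 78/2 nm = 3.9e-08 m
Density difference = 6746 - 959 = 5787 kg/m^3
v = 2 * R^2 * (rho_p - rho_f) * g / (9 * eta)
v = 2 * (3.9e-08)^2 * 5787 * 9.81 / (9 * 0.00113)
v = 1.69809e-08 m/s = 16.9809 nm/s

16.9809


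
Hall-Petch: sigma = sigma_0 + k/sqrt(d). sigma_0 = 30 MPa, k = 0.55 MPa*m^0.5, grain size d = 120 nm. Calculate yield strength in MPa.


d = 120 nm = 1.2e-07 m
sqrt(d) = 0.0003464102
Hall-Petch contribution = k / sqrt(d) = 0.55 / 0.0003464102 = 1587.7 MPa
sigma = sigma_0 + k/sqrt(d) = 30 + 1587.7 = 1617.7 MPa

1617.7


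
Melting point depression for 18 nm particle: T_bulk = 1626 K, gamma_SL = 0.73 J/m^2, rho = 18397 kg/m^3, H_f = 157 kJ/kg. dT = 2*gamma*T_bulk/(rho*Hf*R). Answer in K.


Radius R = 18/2 = 9 nm = 9e-09 m
Convert H_f = 157 kJ/kg = 157000 J/kg
dT = 2 * gamma_SL * T_bulk / (rho * H_f * R)
dT = 2 * 0.73 * 1626 / (18397 * 157000 * 9e-09)
dT = 91.3 K

91.3


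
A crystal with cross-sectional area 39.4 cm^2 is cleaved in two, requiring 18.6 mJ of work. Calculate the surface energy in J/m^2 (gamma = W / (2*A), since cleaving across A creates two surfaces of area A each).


Convert: A = 39.4 cm^2 = 0.00394 m^2, W = 18.6 mJ = 0.0186 J
Cleaving exposes two faces of area A, so total new surface = 2*A and gamma = W / (2*A)
gamma = 0.0186 / (2 * 0.00394)
gamma = 2.36 J/m^2

2.36


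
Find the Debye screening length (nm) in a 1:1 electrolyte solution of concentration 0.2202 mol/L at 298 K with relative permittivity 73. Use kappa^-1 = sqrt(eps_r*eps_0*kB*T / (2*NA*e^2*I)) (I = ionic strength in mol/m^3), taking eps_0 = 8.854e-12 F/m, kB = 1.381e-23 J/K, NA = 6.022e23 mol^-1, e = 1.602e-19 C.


Ionic strength I = 0.2202 * 1^2 * 1000 = 220.2 mol/m^3
kappa^-1 = sqrt(73 * 8.854e-12 * 1.381e-23 * 298 / (2 * 6.022e23 * (1.602e-19)^2 * 220.2))
kappa^-1 = 0.625 nm

0.625


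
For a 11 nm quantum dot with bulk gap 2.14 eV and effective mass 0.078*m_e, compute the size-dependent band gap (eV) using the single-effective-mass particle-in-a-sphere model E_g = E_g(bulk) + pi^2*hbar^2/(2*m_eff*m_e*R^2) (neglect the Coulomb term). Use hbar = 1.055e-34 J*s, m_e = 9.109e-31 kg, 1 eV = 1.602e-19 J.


Radius R = 11/2 nm = 5.5e-09 m
Confinement energy dE = pi^2 * hbar^2 / (2 * m_eff * m_e * R^2)
dE = pi^2 * (1.055e-34)^2 / (2 * 0.078 * 9.109e-31 * (5.5e-09)^2) J, divided by 1.602e-19 J/eV
dE = 0.1595 eV
Total band gap = E_g(bulk) + dE = 2.14 + 0.1595 = 2.2995 eV

2.2995


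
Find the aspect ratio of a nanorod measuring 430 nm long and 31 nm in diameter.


Aspect ratio AR = length / diameter
AR = 430 / 31
AR = 13.87

13.87


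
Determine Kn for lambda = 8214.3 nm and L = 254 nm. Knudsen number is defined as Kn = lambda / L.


Knudsen number Kn = lambda / L
Kn = 8214.3 / 254
Kn = 32.3398

32.3398


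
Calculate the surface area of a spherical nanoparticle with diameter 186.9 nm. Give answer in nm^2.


Radius r = 186.9/2 = 93.45 nm
Surface area SA = 4 * pi * r^2
SA = 4 * pi * (93.45)^2
SA = 109740.89 nm^2

109740.89


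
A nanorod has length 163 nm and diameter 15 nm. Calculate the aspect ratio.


Aspect ratio AR = length / diameter
AR = 163 / 15
AR = 10.87

10.87


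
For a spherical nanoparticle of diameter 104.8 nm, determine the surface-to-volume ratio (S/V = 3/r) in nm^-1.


Radius r = 104.8/2 = 52.4 nm
S/V = 3 / r = 3 / 52.4
S/V = 0.0573 nm^-1

0.0573


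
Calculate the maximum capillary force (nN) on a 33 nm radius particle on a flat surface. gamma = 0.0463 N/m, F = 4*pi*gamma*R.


Convert radius: R = 33 nm = 3.3e-08 m
F = 4 * pi * gamma * R
F = 4 * pi * 0.0463 * 3.3e-08
F = 1.92002e-08 N = 19.2002 nN

19.2002


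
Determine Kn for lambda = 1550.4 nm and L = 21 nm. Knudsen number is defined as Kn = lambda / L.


Knudsen number Kn = lambda / L
Kn = 1550.4 / 21
Kn = 73.8286

73.8286


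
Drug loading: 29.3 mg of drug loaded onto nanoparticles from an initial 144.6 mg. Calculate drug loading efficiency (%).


Drug loading efficiency = (drug loaded / drug initial) * 100
DLE = 29.3 / 144.6 * 100
DLE = 0.2026 * 100
DLE = 20.26%

20.26


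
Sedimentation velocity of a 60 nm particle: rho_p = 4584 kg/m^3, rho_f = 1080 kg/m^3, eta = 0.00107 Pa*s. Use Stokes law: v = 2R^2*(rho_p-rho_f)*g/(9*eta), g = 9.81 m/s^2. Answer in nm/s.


Radius R = 60/2 nm = 3e-08 m
Density difference = 4584 - 1080 = 3504 kg/m^3
v = 2 * R^2 * (rho_p - rho_f) * g / (9 * eta)
v = 2 * (3e-08)^2 * 3504 * 9.81 / (9 * 0.00107)
v = 6.42509e-09 m/s = 6.4251 nm/s

6.4251


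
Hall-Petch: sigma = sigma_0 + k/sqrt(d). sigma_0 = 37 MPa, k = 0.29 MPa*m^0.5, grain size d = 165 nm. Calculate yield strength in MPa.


d = 165 nm = 1.65e-07 m
sqrt(d) = 0.0004062019
Hall-Petch contribution = k / sqrt(d) = 0.29 / 0.0004062019 = 713.9 MPa
sigma = sigma_0 + k/sqrt(d) = 37 + 713.9 = 750.9 MPa

750.9


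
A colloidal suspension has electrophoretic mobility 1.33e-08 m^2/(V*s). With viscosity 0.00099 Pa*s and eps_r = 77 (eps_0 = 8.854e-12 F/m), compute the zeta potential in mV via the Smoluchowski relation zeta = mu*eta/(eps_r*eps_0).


Smoluchowski equation: zeta = mu * eta / (eps_r * eps_0)
zeta = 1.33e-08 * 0.00099 / (77 * 8.854e-12)
zeta = 0.019313 V = 19.31 mV

19.31


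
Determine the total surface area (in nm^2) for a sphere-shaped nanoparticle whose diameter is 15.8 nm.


Radius r = 15.8/2 = 7.9 nm
Surface area SA = 4 * pi * r^2
SA = 4 * pi * (7.9)^2
SA = 784.27 nm^2

784.27


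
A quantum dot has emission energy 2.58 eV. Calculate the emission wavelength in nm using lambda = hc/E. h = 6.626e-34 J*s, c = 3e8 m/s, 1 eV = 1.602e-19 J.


Convert energy: E = 2.58 eV = 2.58 * 1.602e-19 = 4.13316e-19 J
lambda = h*c / E = 6.626e-34 * 3e8 / 4.13316e-19
lambda = 4.8094e-07 m = 480.9 nm

480.9


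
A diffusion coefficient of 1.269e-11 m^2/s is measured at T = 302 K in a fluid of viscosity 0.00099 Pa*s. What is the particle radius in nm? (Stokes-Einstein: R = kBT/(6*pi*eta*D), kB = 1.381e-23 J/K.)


Stokes-Einstein: R = kB*T / (6*pi*eta*D)
R = 1.381e-23 * 302 / (6 * pi * 0.00099 * 1.269e-11)
R = 1.76118e-08 m = 17.61 nm

17.61


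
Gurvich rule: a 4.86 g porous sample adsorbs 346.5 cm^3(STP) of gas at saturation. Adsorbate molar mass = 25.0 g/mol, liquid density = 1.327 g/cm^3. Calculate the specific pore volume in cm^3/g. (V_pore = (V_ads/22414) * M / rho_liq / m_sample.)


Moles adsorbed n = V_ads / 22414 = 346.5 / 22414 = 1.545909e-02 mol
Liquid volume V_liq = n * M / rho_liq = 1.545909e-02 * 25.0 / 1.327 = 0.29124 cm^3
Specific pore volume V_pore = V_liq / m_sample = 0.29124 / 4.86
V_pore = 0.0599 cm^3/g

0.0599


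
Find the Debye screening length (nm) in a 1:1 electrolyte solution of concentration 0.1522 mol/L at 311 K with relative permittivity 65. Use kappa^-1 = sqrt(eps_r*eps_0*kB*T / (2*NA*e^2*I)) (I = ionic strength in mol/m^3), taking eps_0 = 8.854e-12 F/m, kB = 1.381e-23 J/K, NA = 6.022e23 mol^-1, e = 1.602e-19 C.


Ionic strength I = 0.1522 * 1^2 * 1000 = 152.2 mol/m^3
kappa^-1 = sqrt(65 * 8.854e-12 * 1.381e-23 * 311 / (2 * 6.022e23 * (1.602e-19)^2 * 152.2))
kappa^-1 = 0.725 nm

0.725


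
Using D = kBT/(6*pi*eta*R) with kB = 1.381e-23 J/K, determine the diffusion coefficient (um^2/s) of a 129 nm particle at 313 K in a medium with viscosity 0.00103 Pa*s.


Radius R = 129/2 = 64.5 nm = 6.45e-08 m
D = kB*T / (6*pi*eta*R)
D = 1.381e-23 * 313 / (6 * pi * 0.00103 * 6.45e-08)
D = 3.45175e-12 m^2/s = 3.452 um^2/s

3.452


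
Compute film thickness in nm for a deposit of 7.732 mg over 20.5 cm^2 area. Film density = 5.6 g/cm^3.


Convert: m = 7.732 mg = 7.7320e-06 kg, A = 20.5 cm^2 = 2.0500e-03 m^2, rho = 5.6 g/cm^3 = 5600 kg/m^3
t = m / (A * rho)
t = 7.7320e-06 / (2.0500e-03 * 5600)
t = 6.7352e-07 m = 673.5 nm

673.5


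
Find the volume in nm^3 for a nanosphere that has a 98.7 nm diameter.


Radius r = 98.7/2 = 49.35 nm
Volume V = (4/3) * pi * r^3
V = (4/3) * pi * (49.35)^3
V = 503442.74 nm^3

503442.74


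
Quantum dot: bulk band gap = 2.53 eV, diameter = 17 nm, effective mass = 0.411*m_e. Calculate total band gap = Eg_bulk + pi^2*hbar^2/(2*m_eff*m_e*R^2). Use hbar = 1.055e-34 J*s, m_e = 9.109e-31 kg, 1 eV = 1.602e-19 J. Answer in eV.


Radius R = 17/2 nm = 8.5e-09 m
Confinement energy dE = pi^2 * hbar^2 / (2 * m_eff * m_e * R^2)
dE = pi^2 * (1.055e-34)^2 / (2 * 0.411 * 9.109e-31 * (8.5e-09)^2) J, divided by 1.602e-19 J/eV
dE = 0.0127 eV
Total band gap = E_g(bulk) + dE = 2.53 + 0.0127 = 2.5427 eV

2.5427


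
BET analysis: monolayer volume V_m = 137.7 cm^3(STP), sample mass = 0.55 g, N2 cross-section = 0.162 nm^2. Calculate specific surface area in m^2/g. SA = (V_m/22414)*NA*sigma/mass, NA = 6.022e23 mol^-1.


Number of moles in monolayer = V_m / 22414 = 137.7 / 22414 = 0.00614348
Number of molecules = moles * NA = 0.00614348 * 6.022e23
SA = molecules * sigma / mass
SA = (137.7 / 22414) * 6.022e23 * 0.162e-18 / 0.55
SA = 1089.7 m^2/g

1089.7


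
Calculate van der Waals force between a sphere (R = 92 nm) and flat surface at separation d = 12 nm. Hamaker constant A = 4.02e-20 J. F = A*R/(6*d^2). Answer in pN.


Convert to SI: R = 92 nm = 9.2e-08 m, d = 12 nm = 1.2e-08 m
F = A * R / (6 * d^2)
F = 4.02e-20 * 9.2e-08 / (6 * (1.2e-08)^2)
F = 4.28056e-12 N = 4.281 pN

4.281


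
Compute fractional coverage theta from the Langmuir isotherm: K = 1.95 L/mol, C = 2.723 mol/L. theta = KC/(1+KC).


Langmuir isotherm: theta = K*C / (1 + K*C)
K*C = 1.95 * 2.723 = 5.30985
theta = 5.30985 / (1 + 5.30985) = 5.30985 / 6.30985
theta = 0.8415

0.8415


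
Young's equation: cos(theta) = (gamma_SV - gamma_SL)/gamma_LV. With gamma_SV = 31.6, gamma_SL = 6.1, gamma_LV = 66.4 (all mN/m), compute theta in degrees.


cos(theta) = (gamma_SV - gamma_SL) / gamma_LV
cos(theta) = (31.6 - 6.1) / 66.4
cos(theta) = 0.384036
theta = arccos(0.384036) = 67.42 degrees

67.42


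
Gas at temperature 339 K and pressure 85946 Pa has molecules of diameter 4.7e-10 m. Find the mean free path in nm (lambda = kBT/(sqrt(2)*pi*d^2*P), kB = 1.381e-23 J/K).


Mean free path: lambda = kB*T / (sqrt(2) * pi * d^2 * P)
lambda = 1.381e-23 * 339 / (sqrt(2) * pi * (4.7e-10)^2 * 85946)
lambda = 5.55018e-08 m
lambda = 55.5 nm

55.5


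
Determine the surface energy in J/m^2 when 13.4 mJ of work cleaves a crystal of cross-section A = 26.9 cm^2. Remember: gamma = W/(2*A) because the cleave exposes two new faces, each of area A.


Convert: A = 26.9 cm^2 = 0.00269 m^2, W = 13.4 mJ = 0.0134 J
Cleaving exposes two faces of area A, so total new surface = 2*A and gamma = W / (2*A)
gamma = 0.0134 / (2 * 0.00269)
gamma = 2.491 J/m^2

2.491


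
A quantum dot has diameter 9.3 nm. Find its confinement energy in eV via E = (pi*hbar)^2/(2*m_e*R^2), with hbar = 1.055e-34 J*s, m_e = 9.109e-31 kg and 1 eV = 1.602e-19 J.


Radius R = 9.3/2 = 4.65 nm = 4.65e-09 m
E = (pi * 1.055e-34)^2 / (2 * 9.109e-31 * (4.65e-09)^2)
E(J) = 2.78868e-21
E = E(J) / 1.602e-19 = 0.0174 eV

0.0174


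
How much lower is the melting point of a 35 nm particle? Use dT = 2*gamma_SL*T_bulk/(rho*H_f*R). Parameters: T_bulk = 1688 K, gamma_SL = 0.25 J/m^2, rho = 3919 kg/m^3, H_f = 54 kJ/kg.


Radius R = 35/2 = 17.5 nm = 1.75e-08 m
Convert H_f = 54 kJ/kg = 54000 J/kg
dT = 2 * gamma_SL * T_bulk / (rho * H_f * R)
dT = 2 * 0.25 * 1688 / (3919 * 54000 * 1.75e-08)
dT = 227.9 K

227.9


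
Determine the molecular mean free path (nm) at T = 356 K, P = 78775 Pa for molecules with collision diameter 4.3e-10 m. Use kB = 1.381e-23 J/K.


Mean free path: lambda = kB*T / (sqrt(2) * pi * d^2 * P)
lambda = 1.381e-23 * 356 / (sqrt(2) * pi * (4.3e-10)^2 * 78775)
lambda = 7.5972e-08 m
lambda = 75.97 nm

75.97


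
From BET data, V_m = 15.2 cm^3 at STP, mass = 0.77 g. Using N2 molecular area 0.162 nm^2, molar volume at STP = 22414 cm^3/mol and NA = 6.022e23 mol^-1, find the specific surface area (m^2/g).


Number of moles in monolayer = V_m / 22414 = 15.2 / 22414 = 0.00067815
Number of molecules = moles * NA = 0.00067815 * 6.022e23
SA = molecules * sigma / mass
SA = (15.2 / 22414) * 6.022e23 * 0.162e-18 / 0.77
SA = 85.9 m^2/g

85.9


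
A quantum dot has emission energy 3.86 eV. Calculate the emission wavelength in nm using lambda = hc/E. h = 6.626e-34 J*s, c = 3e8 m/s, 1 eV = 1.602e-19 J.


Convert energy: E = 3.86 eV = 3.86 * 1.602e-19 = 6.18372e-19 J
lambda = h*c / E = 6.626e-34 * 3e8 / 6.18372e-19
lambda = 3.21457e-07 m = 321.5 nm

321.5


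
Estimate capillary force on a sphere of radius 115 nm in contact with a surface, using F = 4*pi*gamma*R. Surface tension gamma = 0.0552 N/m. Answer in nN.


Convert radius: R = 115 nm = 1.15e-07 m
F = 4 * pi * gamma * R
F = 4 * pi * 0.0552 * 1.15e-07
F = 7.97713e-08 N = 79.7713 nN

79.7713


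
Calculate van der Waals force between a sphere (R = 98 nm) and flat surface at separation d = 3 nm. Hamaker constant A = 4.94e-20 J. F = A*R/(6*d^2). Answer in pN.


Convert to SI: R = 98 nm = 9.8e-08 m, d = 3 nm = 3e-09 m
F = A * R / (6 * d^2)
F = 4.94e-20 * 9.8e-08 / (6 * (3e-09)^2)
F = 8.96519e-11 N = 89.652 pN

89.652


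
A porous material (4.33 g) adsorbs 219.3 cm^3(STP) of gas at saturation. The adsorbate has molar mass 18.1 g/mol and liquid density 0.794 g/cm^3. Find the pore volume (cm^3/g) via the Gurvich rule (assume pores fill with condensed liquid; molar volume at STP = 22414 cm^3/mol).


Moles adsorbed n = V_ads / 22414 = 219.3 / 22414 = 9.784064e-03 mol
Liquid volume V_liq = n * M / rho_liq = 9.784064e-03 * 18.1 / 0.794 = 0.22304 cm^3
Specific pore volume V_pore = V_liq / m_sample = 0.22304 / 4.33
V_pore = 0.0515 cm^3/g

0.0515


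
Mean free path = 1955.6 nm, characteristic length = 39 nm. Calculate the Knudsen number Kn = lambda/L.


Knudsen number Kn = lambda / L
Kn = 1955.6 / 39
Kn = 50.1436

50.1436


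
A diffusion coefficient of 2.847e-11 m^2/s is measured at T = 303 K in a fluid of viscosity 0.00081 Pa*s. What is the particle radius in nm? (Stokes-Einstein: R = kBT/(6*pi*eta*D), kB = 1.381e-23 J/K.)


Stokes-Einstein: R = kB*T / (6*pi*eta*D)
R = 1.381e-23 * 303 / (6 * pi * 0.00081 * 2.847e-11)
R = 9.62637e-09 m = 9.63 nm

9.63


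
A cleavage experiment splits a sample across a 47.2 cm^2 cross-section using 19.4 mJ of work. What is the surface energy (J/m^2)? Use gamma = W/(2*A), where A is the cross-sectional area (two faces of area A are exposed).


Convert: A = 47.2 cm^2 = 0.00472 m^2, W = 19.4 mJ = 0.0194 J
Cleaving exposes two faces of area A, so total new surface = 2*A and gamma = W / (2*A)
gamma = 0.0194 / (2 * 0.00472)
gamma = 2.055 J/m^2

2.055


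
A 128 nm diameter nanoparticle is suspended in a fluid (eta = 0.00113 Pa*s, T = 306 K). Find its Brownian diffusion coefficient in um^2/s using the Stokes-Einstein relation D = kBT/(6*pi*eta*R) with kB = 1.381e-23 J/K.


Radius R = 128/2 = 64 nm = 6.4e-08 m
D = kB*T / (6*pi*eta*R)
D = 1.381e-23 * 306 / (6 * pi * 0.00113 * 6.4e-08)
D = 3.09996e-12 m^2/s = 3.1 um^2/s

3.1


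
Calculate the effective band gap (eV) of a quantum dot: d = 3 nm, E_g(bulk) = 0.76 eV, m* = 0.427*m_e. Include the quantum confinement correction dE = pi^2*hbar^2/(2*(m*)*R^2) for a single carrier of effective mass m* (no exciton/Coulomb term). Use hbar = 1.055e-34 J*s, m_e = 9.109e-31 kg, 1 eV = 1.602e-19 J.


Radius R = 3/2 nm = 1.5e-09 m
Confinement energy dE = pi^2 * hbar^2 / (2 * m_eff * m_e * R^2)
dE = pi^2 * (1.055e-34)^2 / (2 * 0.427 * 9.109e-31 * (1.5e-09)^2) J, divided by 1.602e-19 J/eV
dE = 0.3918 eV
Total band gap = E_g(bulk) + dE = 0.76 + 0.3918 = 1.1518 eV

1.1518


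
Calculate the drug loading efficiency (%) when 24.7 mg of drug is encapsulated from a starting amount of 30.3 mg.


Drug loading efficiency = (drug loaded / drug initial) * 100
DLE = 24.7 / 30.3 * 100
DLE = 0.8152 * 100
DLE = 81.52%

81.52


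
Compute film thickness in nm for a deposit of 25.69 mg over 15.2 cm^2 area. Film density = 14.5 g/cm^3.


Convert: m = 25.69 mg = 2.5690e-05 kg, A = 15.2 cm^2 = 1.5200e-03 m^2, rho = 14.5 g/cm^3 = 14500 kg/m^3
t = m / (A * rho)
t = 2.5690e-05 / (1.5200e-03 * 14500)
t = 1.1656e-06 m = 1165.6 nm

1165.6


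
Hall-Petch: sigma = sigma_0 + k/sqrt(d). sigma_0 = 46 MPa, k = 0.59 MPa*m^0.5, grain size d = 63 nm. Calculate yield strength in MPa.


d = 63 nm = 6.3e-08 m
sqrt(d) = 0.000250998
Hall-Petch contribution = k / sqrt(d) = 0.59 / 0.000250998 = 2350.6 MPa
sigma = sigma_0 + k/sqrt(d) = 46 + 2350.6 = 2396.6 MPa

2396.6


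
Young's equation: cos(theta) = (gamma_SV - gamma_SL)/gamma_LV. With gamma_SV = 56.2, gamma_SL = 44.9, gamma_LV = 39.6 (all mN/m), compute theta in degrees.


cos(theta) = (gamma_SV - gamma_SL) / gamma_LV
cos(theta) = (56.2 - 44.9) / 39.6
cos(theta) = 0.285354
theta = arccos(0.285354) = 73.42 degrees

73.42


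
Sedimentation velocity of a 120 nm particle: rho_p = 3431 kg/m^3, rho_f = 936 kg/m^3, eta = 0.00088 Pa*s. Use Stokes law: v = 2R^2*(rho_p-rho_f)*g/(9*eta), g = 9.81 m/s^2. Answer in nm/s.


Radius R = 120/2 nm = 6e-08 m
Density difference = 3431 - 936 = 2495 kg/m^3
v = 2 * R^2 * (rho_p - rho_f) * g / (9 * eta)
v = 2 * (6e-08)^2 * 2495 * 9.81 / (9 * 0.00088)
v = 2.22509e-08 m/s = 22.2509 nm/s

22.2509


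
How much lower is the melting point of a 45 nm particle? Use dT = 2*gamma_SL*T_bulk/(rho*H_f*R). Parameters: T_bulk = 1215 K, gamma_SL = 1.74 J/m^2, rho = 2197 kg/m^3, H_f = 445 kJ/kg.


Radius R = 45/2 = 22.5 nm = 2.25e-08 m
Convert H_f = 445 kJ/kg = 445000 J/kg
dT = 2 * gamma_SL * T_bulk / (rho * H_f * R)
dT = 2 * 1.74 * 1215 / (2197 * 445000 * 2.25e-08)
dT = 192.2 K

192.2


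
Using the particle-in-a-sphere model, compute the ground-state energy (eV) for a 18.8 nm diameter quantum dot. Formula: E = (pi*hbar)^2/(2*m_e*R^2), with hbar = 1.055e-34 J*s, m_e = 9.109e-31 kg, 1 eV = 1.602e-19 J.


Radius R = 18.8/2 = 9.4 nm = 9.4e-09 m
E = (pi * 1.055e-34)^2 / (2 * 9.109e-31 * (9.4e-09)^2)
E(J) = 6.82415e-22
E = E(J) / 1.602e-19 = 0.0043 eV

0.0043


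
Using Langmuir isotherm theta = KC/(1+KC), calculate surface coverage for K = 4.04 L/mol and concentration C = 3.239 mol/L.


Langmuir isotherm: theta = K*C / (1 + K*C)
K*C = 4.04 * 3.239 = 13.08556
theta = 13.08556 / (1 + 13.08556) = 13.08556 / 14.08556
theta = 0.929

0.929


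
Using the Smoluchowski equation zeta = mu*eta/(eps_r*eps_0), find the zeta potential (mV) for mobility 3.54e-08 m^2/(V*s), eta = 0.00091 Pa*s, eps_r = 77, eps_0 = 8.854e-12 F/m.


Smoluchowski equation: zeta = mu * eta / (eps_r * eps_0)
zeta = 3.54e-08 * 0.00091 / (77 * 8.854e-12)
zeta = 0.047251 V = 47.25 mV

47.25


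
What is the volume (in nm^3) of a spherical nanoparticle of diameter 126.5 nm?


Radius r = 126.5/2 = 63.25 nm
Volume V = (4/3) * pi * r^3
V = (4/3) * pi * (63.25)^3
V = 1059912.95 nm^3

1059912.95


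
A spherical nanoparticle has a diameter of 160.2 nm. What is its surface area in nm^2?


Radius r = 160.2/2 = 80.1 nm
Surface area SA = 4 * pi * r^2
SA = 4 * pi * (80.1)^2
SA = 80625.96 nm^2

80625.96


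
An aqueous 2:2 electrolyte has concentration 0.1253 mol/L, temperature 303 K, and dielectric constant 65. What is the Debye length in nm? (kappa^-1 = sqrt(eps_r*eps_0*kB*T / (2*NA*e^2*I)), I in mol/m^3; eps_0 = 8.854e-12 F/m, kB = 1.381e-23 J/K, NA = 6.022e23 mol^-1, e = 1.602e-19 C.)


Ionic strength I = 0.1253 * 2^2 * 1000 = 501.2 mol/m^3
kappa^-1 = sqrt(65 * 8.854e-12 * 1.381e-23 * 303 / (2 * 6.022e23 * (1.602e-19)^2 * 501.2))
kappa^-1 = 0.394 nm

0.394


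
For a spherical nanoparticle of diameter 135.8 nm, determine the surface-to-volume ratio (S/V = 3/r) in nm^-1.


Radius r = 135.8/2 = 67.9 nm
S/V = 3 / r = 3 / 67.9
S/V = 0.0442 nm^-1

0.0442


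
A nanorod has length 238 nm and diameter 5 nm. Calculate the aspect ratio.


Aspect ratio AR = length / diameter
AR = 238 / 5
AR = 47.6

47.6


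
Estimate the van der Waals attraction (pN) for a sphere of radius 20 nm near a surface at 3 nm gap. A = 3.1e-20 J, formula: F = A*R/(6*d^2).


Convert to SI: R = 20 nm = 2e-08 m, d = 3 nm = 3e-09 m
F = A * R / (6 * d^2)
F = 3.1e-20 * 2e-08 / (6 * (3e-09)^2)
F = 1.14815e-11 N = 11.481 pN

11.481


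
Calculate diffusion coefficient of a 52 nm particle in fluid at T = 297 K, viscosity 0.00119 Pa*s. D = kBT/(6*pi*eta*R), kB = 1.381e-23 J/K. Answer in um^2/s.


Radius R = 52/2 = 26 nm = 2.6e-08 m
D = kB*T / (6*pi*eta*R)
D = 1.381e-23 * 297 / (6 * pi * 0.00119 * 2.6e-08)
D = 7.03281e-12 m^2/s = 7.033 um^2/s

7.033


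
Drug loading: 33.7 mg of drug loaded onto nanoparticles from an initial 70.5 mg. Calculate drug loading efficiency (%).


Drug loading efficiency = (drug loaded / drug initial) * 100
DLE = 33.7 / 70.5 * 100
DLE = 0.478 * 100
DLE = 47.8%

47.8


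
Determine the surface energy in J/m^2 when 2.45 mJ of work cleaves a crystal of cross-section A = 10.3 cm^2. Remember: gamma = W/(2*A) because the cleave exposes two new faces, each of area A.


Convert: A = 10.3 cm^2 = 0.00103 m^2, W = 2.45 mJ = 0.00245 J
Cleaving exposes two faces of area A, so total new surface = 2*A and gamma = W / (2*A)
gamma = 0.00245 / (2 * 0.00103)
gamma = 1.189 J/m^2

1.189


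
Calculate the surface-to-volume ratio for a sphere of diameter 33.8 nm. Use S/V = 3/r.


Radius r = 33.8/2 = 16.9 nm
S/V = 3 / r = 3 / 16.9
S/V = 0.1775 nm^-1

0.1775


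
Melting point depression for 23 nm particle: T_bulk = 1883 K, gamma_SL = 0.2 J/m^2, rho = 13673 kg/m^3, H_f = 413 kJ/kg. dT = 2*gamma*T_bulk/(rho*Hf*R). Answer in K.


Radius R = 23/2 = 11.5 nm = 1.15e-08 m
Convert H_f = 413 kJ/kg = 413000 J/kg
dT = 2 * gamma_SL * T_bulk / (rho * H_f * R)
dT = 2 * 0.2 * 1883 / (13673 * 413000 * 1.15e-08)
dT = 11.6 K

11.6


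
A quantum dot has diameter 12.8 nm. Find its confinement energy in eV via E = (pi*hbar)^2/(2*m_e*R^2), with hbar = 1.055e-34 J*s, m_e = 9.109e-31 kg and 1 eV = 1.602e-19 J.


Radius R = 12.8/2 = 6.4 nm = 6.4e-09 m
E = (pi * 1.055e-34)^2 / (2 * 9.109e-31 * (6.4e-09)^2)
E(J) = 1.47212e-21
E = E(J) / 1.602e-19 = 0.0092 eV

0.0092


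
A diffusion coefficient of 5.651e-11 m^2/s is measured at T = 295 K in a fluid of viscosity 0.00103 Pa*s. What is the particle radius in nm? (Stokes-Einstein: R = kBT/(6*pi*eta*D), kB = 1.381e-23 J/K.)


Stokes-Einstein: R = kB*T / (6*pi*eta*D)
R = 1.381e-23 * 295 / (6 * pi * 0.00103 * 5.651e-11)
R = 3.71323e-09 m = 3.71 nm

3.71


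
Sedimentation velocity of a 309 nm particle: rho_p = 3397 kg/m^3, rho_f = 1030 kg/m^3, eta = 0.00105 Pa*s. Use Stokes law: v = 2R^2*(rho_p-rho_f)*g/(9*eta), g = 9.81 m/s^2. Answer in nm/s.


Radius R = 309/2 nm = 1.545e-07 m
Density difference = 3397 - 1030 = 2367 kg/m^3
v = 2 * R^2 * (rho_p - rho_f) * g / (9 * eta)
v = 2 * (1.545e-07)^2 * 2367 * 9.81 / (9 * 0.00105)
v = 1.17307e-07 m/s = 117.3066 nm/s

117.3066


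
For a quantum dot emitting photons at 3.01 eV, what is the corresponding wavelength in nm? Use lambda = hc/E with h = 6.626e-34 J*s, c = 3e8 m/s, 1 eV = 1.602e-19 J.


Convert energy: E = 3.01 eV = 3.01 * 1.602e-19 = 4.82202e-19 J
lambda = h*c / E = 6.626e-34 * 3e8 / 4.82202e-19
lambda = 4.12234e-07 m = 412.2 nm

412.2


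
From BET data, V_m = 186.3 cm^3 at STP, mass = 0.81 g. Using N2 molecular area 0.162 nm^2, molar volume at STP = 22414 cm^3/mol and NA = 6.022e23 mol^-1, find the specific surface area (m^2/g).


Number of moles in monolayer = V_m / 22414 = 186.3 / 22414 = 0.00831177
Number of molecules = moles * NA = 0.00831177 * 6.022e23
SA = molecules * sigma / mass
SA = (186.3 / 22414) * 6.022e23 * 0.162e-18 / 0.81
SA = 1001.1 m^2/g

1001.1


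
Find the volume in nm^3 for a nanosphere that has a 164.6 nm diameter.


Radius r = 164.6/2 = 82.3 nm
Volume V = (4/3) * pi * r^3
V = (4/3) * pi * (82.3)^3
V = 2335006.61 nm^3

2335006.61


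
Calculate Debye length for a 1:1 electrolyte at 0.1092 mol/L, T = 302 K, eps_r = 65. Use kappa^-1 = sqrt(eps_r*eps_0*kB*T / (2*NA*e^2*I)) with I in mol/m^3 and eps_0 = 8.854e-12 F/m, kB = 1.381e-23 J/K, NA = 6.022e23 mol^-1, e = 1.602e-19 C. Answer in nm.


Ionic strength I = 0.1092 * 1^2 * 1000 = 109.2 mol/m^3
kappa^-1 = sqrt(65 * 8.854e-12 * 1.381e-23 * 302 / (2 * 6.022e23 * (1.602e-19)^2 * 109.2))
kappa^-1 = 0.843 nm

0.843


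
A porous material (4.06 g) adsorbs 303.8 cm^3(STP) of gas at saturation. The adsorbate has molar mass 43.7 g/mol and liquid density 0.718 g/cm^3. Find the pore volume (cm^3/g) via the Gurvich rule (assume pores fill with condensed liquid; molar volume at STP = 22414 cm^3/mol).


Moles adsorbed n = V_ads / 22414 = 303.8 / 22414 = 1.355403e-02 mol
Liquid volume V_liq = n * M / rho_liq = 1.355403e-02 * 43.7 / 0.718 = 0.82495 cm^3
Specific pore volume V_pore = V_liq / m_sample = 0.82495 / 4.06
V_pore = 0.2032 cm^3/g

0.2032


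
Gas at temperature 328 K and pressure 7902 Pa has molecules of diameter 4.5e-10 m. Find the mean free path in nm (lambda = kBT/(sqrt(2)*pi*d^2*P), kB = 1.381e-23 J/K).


Mean free path: lambda = kB*T / (sqrt(2) * pi * d^2 * P)
lambda = 1.381e-23 * 328 / (sqrt(2) * pi * (4.5e-10)^2 * 7902)
lambda = 6.37148e-07 m
lambda = 637.15 nm

637.15
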